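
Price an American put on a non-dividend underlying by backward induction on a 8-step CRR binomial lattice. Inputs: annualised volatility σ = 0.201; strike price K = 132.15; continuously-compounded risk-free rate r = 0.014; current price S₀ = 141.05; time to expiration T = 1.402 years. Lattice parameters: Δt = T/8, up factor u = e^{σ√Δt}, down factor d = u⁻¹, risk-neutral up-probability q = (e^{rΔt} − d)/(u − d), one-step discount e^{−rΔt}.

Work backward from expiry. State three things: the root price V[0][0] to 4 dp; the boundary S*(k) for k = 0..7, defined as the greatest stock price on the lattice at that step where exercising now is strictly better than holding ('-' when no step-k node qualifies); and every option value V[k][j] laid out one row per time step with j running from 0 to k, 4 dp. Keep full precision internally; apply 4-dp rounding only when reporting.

Δt=0.17525  u=1.08779  d=0.91930  q=0.49356  discount=0.99755
step 8 (expiry): payoffs max(K−S,0) = 60.2009 47.0142 31.4106 12.9473 0.0000 0.0000 0.0000 0.0000 0.0000
step 7: (k=7,j=0): S=78.2653, (K−S)⁺=53.8847, hold=53.5609 ⇒ V=53.8847 exercise | (k=7,j=1): S=92.6096, (K−S)⁺=39.5404, hold=39.2166 ⇒ V=39.5404 exercise | (k=7,j=2): S=109.5829, (K−S)⁺=22.5671, hold=22.2433 ⇒ V=22.5671 exercise | (k=7,j=3): S=129.6671, (K−S)⁺=2.4829, hold=6.5410 ⇒ V=6.5410 continue | (k=7,j=4): S=153.4322, (K−S)⁺=0.0000, hold=0.0000 ⇒ V=0.0000 continue | (k=7,j=5): S=181.5530, (K−S)⁺=0.0000, hold=0.0000 ⇒ V=0.0000 continue | (k=7,j=6): S=214.8277, (K−S)⁺=0.0000, hold=0.0000 ⇒ V=0.0000 continue | (k=7,j=7): S=254.2009, (K−S)⁺=0.0000, hold=0.0000 ⇒ V=0.0000 continue  boundary S*=109.5829
step 6: (k=6,j=0): S=85.1358, (K−S)⁺=47.0142, hold=46.6903 ⇒ V=47.0142 exercise | (k=6,j=1): S=100.7394, (K−S)⁺=31.4106, hold=31.0868 ⇒ V=31.4106 exercise | (k=6,j=2): S=119.2027, (K−S)⁺=12.9473, hold=14.6214 ⇒ V=14.6214 continue | (k=6,j=3): S=141.0500, (K−S)⁺=0.0000, hold=3.3045 ⇒ V=3.3045 continue | (k=6,j=4): S=166.9014, (K−S)⁺=0.0000, hold=0.0000 ⇒ V=0.0000 continue | (k=6,j=5): S=197.4908, (K−S)⁺=0.0000, hold=0.0000 ⇒ V=0.0000 continue | (k=6,j=6): S=233.6865, (K−S)⁺=0.0000, hold=0.0000 ⇒ V=0.0000 continue  boundary S*=100.7394
step 5: (k=5,j=0): S=92.6096, (K−S)⁺=39.5404, hold=39.2166 ⇒ V=39.5404 exercise | (k=5,j=1): S=109.5829, (K−S)⁺=22.5671, hold=23.0675 ⇒ V=23.0675 continue | (k=5,j=2): S=129.6671, (K−S)⁺=2.4829, hold=9.0137 ⇒ V=9.0137 continue | (k=5,j=3): S=153.4322, (K−S)⁺=0.0000, hold=1.6695 ⇒ V=1.6695 continue | (k=5,j=4): S=181.5530, (K−S)⁺=0.0000, hold=0.0000 ⇒ V=0.0000 continue | (k=5,j=5): S=214.8277, (K−S)⁺=0.0000, hold=0.0000 ⇒ V=0.0000 continue  boundary S*=92.6096
step 4: (k=4,j=0): S=100.7394, (K−S)⁺=31.4106, hold=31.3332 ⇒ V=31.4106 exercise | (k=4,j=1): S=119.2027, (K−S)⁺=12.9473, hold=16.0917 ⇒ V=16.0917 continue | (k=4,j=2): S=141.0500, (K−S)⁺=0.0000, hold=5.3757 ⇒ V=5.3757 continue | (k=4,j=3): S=166.9014, (K−S)⁺=0.0000, hold=0.8434 ⇒ V=0.8434 continue | (k=4,j=4): S=197.4908, (K−S)⁺=0.0000, hold=0.0000 ⇒ V=0.0000 continue  boundary S*=100.7394
step 3: (k=3,j=0): S=109.5829, (K−S)⁺=22.5671, hold=23.7914 ⇒ V=23.7914 continue | (k=3,j=1): S=129.6671, (K−S)⁺=2.4829, hold=10.7763 ⇒ V=10.7763 continue | (k=3,j=2): S=153.4322, (K−S)⁺=0.0000, hold=3.1311 ⇒ V=3.1311 continue | (k=3,j=3): S=181.5530, (K−S)⁺=0.0000, hold=0.4261 ⇒ V=0.4261 continue  boundary S*=-
step 2: (k=2,j=0): S=119.2027, (K−S)⁺=12.9473, hold=17.3251 ⇒ V=17.3251 continue | (k=2,j=1): S=141.0500, (K−S)⁺=0.0000, hold=6.9858 ⇒ V=6.9858 continue | (k=2,j=2): S=166.9014, (K−S)⁺=0.0000, hold=1.7916 ⇒ V=1.7916 continue  boundary S*=-
step 1: (k=1,j=0): S=129.6671, (K−S)⁺=2.4829, hold=12.1921 ⇒ V=12.1921 continue | (k=1,j=1): S=153.4322, (K−S)⁺=0.0000, hold=4.4113 ⇒ V=4.4113 continue  boundary S*=-
step 0: (k=0,j=0): S=141.0500, (K−S)⁺=0.0000, hold=8.3314 ⇒ V=8.3314 continue  boundary S*=-

price = 8.3314
boundary = - - - - 100.7394 92.6096 100.7394 109.5829
tree:
8.3314
12.1921 4.4113
17.3251 6.9858 1.7916
23.7914 10.7763 3.1311 0.4261
31.4106 16.0917 5.3757 0.8434 0.0000
39.5404 23.0675 9.0137 1.6695 0.0000 0.0000
47.0142 31.4106 14.6214 3.3045 0.0000 0.0000 0.0000
53.8847 39.5404 22.5671 6.5410 0.0000 0.0000 0.0000 0.0000
60.2009 47.0142 31.4106 12.9473 0.0000 0.0000 0.0000 0.0000 0.0000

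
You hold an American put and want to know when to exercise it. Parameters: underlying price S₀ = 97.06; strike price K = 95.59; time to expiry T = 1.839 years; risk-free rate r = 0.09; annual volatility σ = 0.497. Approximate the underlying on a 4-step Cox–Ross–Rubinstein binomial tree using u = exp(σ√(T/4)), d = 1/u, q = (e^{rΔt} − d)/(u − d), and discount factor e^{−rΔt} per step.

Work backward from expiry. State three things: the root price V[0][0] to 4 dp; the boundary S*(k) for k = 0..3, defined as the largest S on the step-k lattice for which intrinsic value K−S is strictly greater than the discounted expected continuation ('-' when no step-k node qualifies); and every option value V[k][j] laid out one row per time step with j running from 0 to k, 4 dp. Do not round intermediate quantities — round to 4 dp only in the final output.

Δt=0.45975, u=1.40073, d=0.71392, q=0.47805, disc=e^(-rΔt)=0.95947
k=4 terminal: V=max(K-S,0) → 70.3768 46.1209 0.0000 0.0000 0.0000
k=3: j=0 S=35.3168 intr=60.2732 cont=56.3986 V=60.2732[EX]; j=1 S=69.2927 intr=26.2973 cont=23.0970 V=26.2973[EX]; j=2 S=135.9544 intr=0.0000 cont=0.0000 V=0.0000[hold]; j=3 S=266.7468 intr=0.0000 cont=0.0000 V=0.0000[hold]  S*(3)=69.2927
k=2: j=0 S=49.4691 intr=46.1209 cont=42.2463 V=46.1209[EX]; j=1 S=97.0600 intr=0.0000 cont=13.1695 V=13.1695[hold]; j=2 S=190.4348 intr=0.0000 cont=0.0000 V=0.0000[hold]  S*(2)=49.4691
k=1: j=0 S=69.2927 intr=26.2973 cont=29.1375 V=29.1375[hold]; j=1 S=135.9544 intr=0.0000 cont=6.5952 V=6.5952[hold]  S*(1)=-
k=0: j=0 S=97.0600 intr=0.0000 cont=17.6169 V=17.6169[hold]  S*(0)=-

price = 17.6169
boundary = - - 49.4691 69.2927
tree:
17.6169
29.1375 6.5952
46.1209 13.1695 0.0000
60.2732 26.2973 0.0000 0.0000
70.3768 46.1209 0.0000 0.0000 0.0000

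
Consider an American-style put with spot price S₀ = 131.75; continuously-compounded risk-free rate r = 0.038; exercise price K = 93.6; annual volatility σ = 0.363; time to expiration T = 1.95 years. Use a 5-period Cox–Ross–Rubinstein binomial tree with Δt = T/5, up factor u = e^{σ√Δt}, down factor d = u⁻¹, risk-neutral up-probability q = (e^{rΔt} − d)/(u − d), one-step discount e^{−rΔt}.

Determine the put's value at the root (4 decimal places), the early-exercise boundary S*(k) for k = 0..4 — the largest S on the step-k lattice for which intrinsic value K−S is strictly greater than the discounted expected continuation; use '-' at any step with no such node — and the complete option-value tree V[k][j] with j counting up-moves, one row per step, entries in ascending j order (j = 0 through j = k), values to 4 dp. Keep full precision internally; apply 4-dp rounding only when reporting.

price = 6.4412
boundary = - - - - 53.2039
tree:
6.4412
10.7490 1.9052
17.4718 3.6917 0.0000
27.3512 7.1534 0.0000 0.0000
40.3961 13.8611 0.0000 0.0000 0.0000
51.1877 26.8586 0.0000 0.0000 0.0000 0.0000

Δt=0.39000  u=1.25445  d=0.79717  q=0.47622  discount=0.98529
step 5 (expiry): payoffs max(K−S,0) = 51.1877 26.8586 0.0000 0.0000 0.0000 0.0000
step 4: (k=4,j=0): S=53.2039, (K−S)⁺=40.3961, hold=39.0191 ⇒ V=40.3961 exercise | (k=4,j=1): S=83.7235, (K−S)⁺=9.8765, hold=13.8611 ⇒ V=13.8611 continue | (k=4,j=2): S=131.7500, (K−S)⁺=0.0000, hold=0.0000 ⇒ V=0.0000 continue | (k=4,j=3): S=207.3261, (K−S)⁺=0.0000, hold=0.0000 ⇒ V=0.0000 continue | (k=4,j=4): S=326.2552, (K−S)⁺=0.0000, hold=0.0000 ⇒ V=0.0000 continue  boundary S*=53.2039
step 3: (k=3,j=0): S=66.7414, (K−S)⁺=26.8586, hold=27.3512 ⇒ V=27.3512 continue | (k=3,j=1): S=105.0265, (K−S)⁺=0.0000, hold=7.1534 ⇒ V=7.1534 continue | (k=3,j=2): S=165.2732, (K−S)⁺=0.0000, hold=0.0000 ⇒ V=0.0000 continue | (k=3,j=3): S=260.0793, (K−S)⁺=0.0000, hold=0.0000 ⇒ V=0.0000 continue  boundary S*=-
step 2: (k=2,j=0): S=83.7235, (K−S)⁺=9.8765, hold=17.4718 ⇒ V=17.4718 continue | (k=2,j=1): S=131.7500, (K−S)⁺=0.0000, hold=3.6917 ⇒ V=3.6917 continue | (k=2,j=2): S=207.3261, (K−S)⁺=0.0000, hold=0.0000 ⇒ V=0.0000 continue  boundary S*=-
step 1: (k=1,j=0): S=105.0265, (K−S)⁺=0.0000, hold=10.7490 ⇒ V=10.7490 continue | (k=1,j=1): S=165.2732, (K−S)⁺=0.0000, hold=1.9052 ⇒ V=1.9052 continue  boundary S*=-
step 0: (k=0,j=0): S=131.7500, (K−S)⁺=0.0000, hold=6.4412 ⇒ V=6.4412 continue  boundary S*=-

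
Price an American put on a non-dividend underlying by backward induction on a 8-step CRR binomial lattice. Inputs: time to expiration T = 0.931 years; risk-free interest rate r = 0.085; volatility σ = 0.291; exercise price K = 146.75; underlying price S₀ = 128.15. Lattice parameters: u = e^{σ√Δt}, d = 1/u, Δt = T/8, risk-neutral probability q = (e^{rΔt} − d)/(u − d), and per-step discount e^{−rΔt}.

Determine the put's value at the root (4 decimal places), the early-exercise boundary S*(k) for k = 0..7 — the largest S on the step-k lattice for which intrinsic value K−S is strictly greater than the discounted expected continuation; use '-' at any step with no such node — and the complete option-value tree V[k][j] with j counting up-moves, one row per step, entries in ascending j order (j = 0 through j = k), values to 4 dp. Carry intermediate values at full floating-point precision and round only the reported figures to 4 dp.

price = 21.6791
boundary = - 116.0395 105.0734 116.0395 105.0734 116.0395 105.0734 116.0395
tree:
21.6791
30.7105 13.9244
41.6766 21.0529 7.7433
51.6063 30.7105 12.7202 3.3904
60.5977 41.6766 20.1914 6.2065 0.9087
68.7393 51.6063 30.7105 11.0636 1.9328 0.0000
76.1115 60.5977 41.6766 18.9855 4.1111 0.0000 0.0000
82.7871 68.7393 51.6063 30.7105 8.7445 0.0000 0.0000 0.0000
88.8317 76.1115 60.5977 41.6766 18.6000 0.0000 0.0000 0.0000 0.0000

Δt=0.11638, u=1.10437, d=0.90550, q=0.52519, disc=e^(-rΔt)=0.99016
k=8 terminal: V=max(K-S,0) → 88.8317 76.1115 60.5977 41.6766 18.6000 0.0000 0.0000 0.0000 0.0000
k=7: j=0 S=63.9629 intr=82.7871 cont=81.3426 V=82.7871[EX]; j=1 S=78.0107 intr=68.7393 cont=67.2948 V=68.7393[EX]; j=2 S=95.1437 intr=51.6063 cont=50.1618 V=51.6063[EX]; j=3 S=116.0395 intr=30.7105 cont=29.2661 V=30.7105[EX]; j=4 S=141.5245 intr=5.2255 cont=8.7445 V=8.7445[hold]; j=5 S=172.6066 intr=0.0000 cont=0.0000 V=0.0000[hold]; j=6 S=210.5150 intr=0.0000 cont=0.0000 V=0.0000[hold]; j=7 S=256.7491 intr=0.0000 cont=0.0000 V=0.0000[hold]  S*(7)=116.0395
k=6: j=0 S=70.6385 intr=76.1115 cont=74.6671 V=76.1115[EX]; j=1 S=86.1523 intr=60.5977 cont=59.1532 V=60.5977[EX]; j=2 S=105.0734 intr=41.6766 cont=40.2321 V=41.6766[EX]; j=3 S=128.1500 intr=18.6000 cont=18.9855 V=18.9855[hold]; j=4 S=156.2948 intr=0.0000 cont=4.1111 V=4.1111[hold]; j=5 S=190.6208 intr=0.0000 cont=0.0000 V=0.0000[hold]; j=6 S=232.4855 intr=0.0000 cont=0.0000 V=0.0000[hold]  S*(6)=105.0734
k=5: j=0 S=78.0107 intr=68.7393 cont=67.2948 V=68.7393[EX]; j=1 S=95.1437 intr=51.6063 cont=50.1618 V=51.6063[EX]; j=2 S=116.0395 intr=30.7105 cont=29.4665 V=30.7105[EX]; j=3 S=141.5245 intr=5.2255 cont=11.0636 V=11.0636[hold]; j=4 S=172.6066 intr=0.0000 cont=1.9328 V=1.9328[hold]; j=5 S=210.5150 intr=0.0000 cont=0.0000 V=0.0000[hold]  S*(5)=116.0395
k=4: j=0 S=86.1523 intr=60.5977 cont=59.1532 V=60.5977[EX]; j=1 S=105.0734 intr=41.6766 cont=40.2321 V=41.6766[EX]; j=2 S=128.1500 intr=18.6000 cont=20.1914 V=20.1914[hold]; j=3 S=156.2948 intr=0.0000 cont=6.2065 V=6.2065[hold]; j=4 S=190.6208 intr=0.0000 cont=0.9087 V=0.9087[hold]  S*(4)=105.0734
k=3: j=0 S=95.1437 intr=51.6063 cont=50.1618 V=51.6063[EX]; j=1 S=116.0395 intr=30.7105 cont=30.0936 V=30.7105[EX]; j=2 S=141.5245 intr=5.2255 cont=12.7202 V=12.7202[hold]; j=3 S=172.6066 intr=0.0000 cont=3.3904 V=3.3904[hold]  S*(3)=116.0395
k=2: j=0 S=105.0734 intr=41.6766 cont=40.2321 V=41.6766[EX]; j=1 S=128.1500 intr=18.6000 cont=21.0529 V=21.0529[hold]; j=2 S=156.2948 intr=0.0000 cont=7.7433 V=7.7433[hold]  S*(2)=105.0734
k=1: j=0 S=116.0395 intr=30.7105 cont=30.5416 V=30.7105[EX]; j=1 S=141.5245 intr=5.2255 cont=13.9244 V=13.9244[hold]  S*(1)=116.0395
k=0: j=0 S=128.1500 intr=18.6000 cont=21.6791 V=21.6791[hold]  S*(0)=-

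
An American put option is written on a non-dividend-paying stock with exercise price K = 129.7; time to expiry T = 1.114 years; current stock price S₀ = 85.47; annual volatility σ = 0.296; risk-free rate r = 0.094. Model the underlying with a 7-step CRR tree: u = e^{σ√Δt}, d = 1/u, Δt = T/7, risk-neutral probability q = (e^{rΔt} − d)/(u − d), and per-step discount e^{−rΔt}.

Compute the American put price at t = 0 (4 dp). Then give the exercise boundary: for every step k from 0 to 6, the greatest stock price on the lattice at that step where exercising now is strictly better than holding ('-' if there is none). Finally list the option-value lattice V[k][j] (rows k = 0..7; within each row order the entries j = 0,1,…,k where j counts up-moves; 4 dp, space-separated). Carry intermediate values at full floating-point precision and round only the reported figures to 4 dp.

price = 44.2300
boundary = 85.4700 96.1825 85.4700 96.1825 85.4700 96.1825 108.2378
tree:
44.2300
53.7494 33.5175
62.2086 44.2300 22.3260
69.7256 53.7494 33.5175 13.1969
76.4054 62.2086 44.2300 21.5677 6.2698
82.3412 69.7256 53.7494 33.5175 11.7559 1.6628
87.6159 76.4054 62.2086 44.2300 21.4622 3.6235 0.0000
92.3031 82.3412 69.7256 53.7494 33.5175 7.8961 0.0000 0.0000

params: Δt=0.15914 u=1.12534 d=0.88862 q=0.53418 e^(-rΔt)=0.98515
t_7 payoffs: 92.3031 82.3412 69.7256 53.7494 33.5175 7.8961 0.0000 0.0000
t_6: node(6,0) S=42.0841 payoff=87.6159 vs cont=85.6901 → 87.6159 [stop]  node(6,1) S=53.2946 payoff=76.4054 vs cont=74.4796 → 76.4054 [stop]  node(6,2) S=67.4914 payoff=62.2086 vs cont=60.2828 → 62.2086 [stop]  node(6,3) S=85.4700 payoff=44.2300 vs cont=42.3042 → 44.2300 [stop]  node(6,4) S=108.2378 payoff=21.4622 vs cont=19.5364 → 21.4622 [stop]  node(6,5) S=137.0705 payoff=0.0000 vs cont=3.6235 → 3.6235 [wait]  node(6,6) S=173.5837 payoff=0.0000 vs cont=0.0000 → 0.0000 [wait]  ⇒ S*(6)=108.2378
t_5: node(5,0) S=47.3588 payoff=82.3412 vs cont=80.4154 → 82.3412 [stop]  node(5,1) S=59.9744 payoff=69.7256 vs cont=67.7998 → 69.7256 [stop]  node(5,2) S=75.9506 payoff=53.7494 vs cont=51.8236 → 53.7494 [stop]  node(5,3) S=96.1825 payoff=33.5175 vs cont=31.5917 → 33.5175 [stop]  node(5,4) S=121.8039 payoff=7.8961 vs cont=11.7559 → 11.7559 [wait]  node(5,5) S=154.2505 payoff=0.0000 vs cont=1.6628 → 1.6628 [wait]  ⇒ S*(5)=96.1825
t_4: node(4,0) S=53.2946 payoff=76.4054 vs cont=74.4796 → 76.4054 [stop]  node(4,1) S=67.4914 payoff=62.2086 vs cont=60.2828 → 62.2086 [stop]  node(4,2) S=85.4700 payoff=44.2300 vs cont=42.3042 → 44.2300 [stop]  node(4,3) S=108.2378 payoff=21.4622 vs cont=21.5677 → 21.5677 [wait]  node(4,4) S=137.0705 payoff=0.0000 vs cont=6.2698 → 6.2698 [wait]  ⇒ S*(4)=85.4700
t_3: node(3,0) S=59.9744 payoff=69.7256 vs cont=67.7998 → 69.7256 [stop]  node(3,1) S=75.9506 payoff=53.7494 vs cont=51.8236 → 53.7494 [stop]  node(3,2) S=96.1825 payoff=33.5175 vs cont=31.6471 → 33.5175 [stop]  node(3,3) S=121.8039 payoff=7.8961 vs cont=13.1969 → 13.1969 [wait]  ⇒ S*(3)=96.1825
t_2: node(2,0) S=67.4914 payoff=62.2086 vs cont=60.2828 → 62.2086 [stop]  node(2,1) S=85.4700 payoff=44.2300 vs cont=42.3042 → 44.2300 [stop]  node(2,2) S=108.2378 payoff=21.4622 vs cont=22.3260 → 22.3260 [wait]  ⇒ S*(2)=85.4700
t_1: node(1,0) S=75.9506 payoff=53.7494 vs cont=51.8236 → 53.7494 [stop]  node(1,1) S=96.1825 payoff=33.5175 vs cont=32.0462 → 33.5175 [stop]  ⇒ S*(1)=96.1825
t_0: node(0,0) S=85.4700 payoff=44.2300 vs cont=42.3042 → 44.2300 [stop]  ⇒ S*(0)=85.4700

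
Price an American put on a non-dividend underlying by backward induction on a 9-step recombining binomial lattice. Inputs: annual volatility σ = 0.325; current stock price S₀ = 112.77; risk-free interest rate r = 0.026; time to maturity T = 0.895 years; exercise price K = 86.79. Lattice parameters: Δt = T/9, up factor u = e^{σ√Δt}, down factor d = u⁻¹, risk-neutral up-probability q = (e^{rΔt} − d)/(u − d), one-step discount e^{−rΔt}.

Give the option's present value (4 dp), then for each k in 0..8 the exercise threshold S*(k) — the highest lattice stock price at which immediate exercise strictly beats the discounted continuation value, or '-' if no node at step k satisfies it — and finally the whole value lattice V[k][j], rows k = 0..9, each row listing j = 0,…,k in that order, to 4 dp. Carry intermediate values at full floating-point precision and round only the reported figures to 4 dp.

params: Δt=0.09944 u=1.10792 d=0.90259 q=0.48701 e^(-rΔt)=0.99742
t_9 payoffs: 41.9564 31.7570 19.2372 3.8692 0.0000 0.0000 0.0000 0.0000 0.0000 0.0000
t_8: node(8,0) S=49.6722 payoff=37.1178 vs cont=36.8937 → 37.1178 [stop]  node(8,1) S=60.9724 payoff=25.8176 vs cont=25.5935 → 25.8176 [stop]  node(8,2) S=74.8434 payoff=11.9466 vs cont=11.7225 → 11.9466 [stop]  node(8,3) S=91.8700 payoff=0.0000 vs cont=1.9797 → 1.9797 [wait]  node(8,4) S=112.7700 payoff=0.0000 vs cont=0.0000 → 0.0000 [wait]  node(8,5) S=138.4247 payoff=0.0000 vs cont=0.0000 → 0.0000 [wait]  node(8,6) S=169.9158 payoff=0.0000 vs cont=0.0000 → 0.0000 [wait]  node(8,7) S=208.5709 payoff=0.0000 vs cont=0.0000 → 0.0000 [wait]  node(8,8) S=256.0200 payoff=0.0000 vs cont=0.0000 → 0.0000 [wait]  ⇒ S*(8)=74.8434
t_7: node(7,0) S=55.0330 payoff=31.7570 vs cont=31.5329 → 31.7570 [stop]  node(7,1) S=67.5528 payoff=19.2372 vs cont=19.0131 → 19.2372 [stop]  node(7,2) S=82.9208 payoff=3.8692 vs cont=7.0743 → 7.0743 [wait]  node(7,3) S=101.7849 payoff=0.0000 vs cont=1.0130 → 1.0130 [wait]  node(7,4) S=124.9406 payoff=0.0000 vs cont=0.0000 → 0.0000 [wait]  node(7,5) S=153.3641 payoff=0.0000 vs cont=0.0000 → 0.0000 [wait]  node(7,6) S=188.2538 payoff=0.0000 vs cont=0.0000 → 0.0000 [wait]  node(7,7) S=231.0808 payoff=0.0000 vs cont=0.0000 → 0.0000 [wait]  ⇒ S*(7)=67.5528
t_6: node(6,0) S=60.9724 payoff=25.8176 vs cont=25.5935 → 25.8176 [stop]  node(6,1) S=74.8434 payoff=11.9466 vs cont=13.2794 → 13.2794 [wait]  node(6,2) S=91.8700 payoff=0.0000 vs cont=4.1118 → 4.1118 [wait]  node(6,3) S=112.7700 payoff=0.0000 vs cont=0.5183 → 0.5183 [wait]  node(6,4) S=138.4247 payoff=0.0000 vs cont=0.0000 → 0.0000 [wait]  node(6,5) S=169.9158 payoff=0.0000 vs cont=0.0000 → 0.0000 [wait]  node(6,6) S=208.5709 payoff=0.0000 vs cont=0.0000 → 0.0000 [wait]  ⇒ S*(6)=60.9724
t_5: node(5,0) S=67.5528 payoff=19.2372 vs cont=19.6605 → 19.6605 [wait]  node(5,1) S=82.9208 payoff=3.8692 vs cont=8.7919 → 8.7919 [wait]  node(5,2) S=101.7849 payoff=0.0000 vs cont=2.3556 → 2.3556 [wait]  node(5,3) S=124.9406 payoff=0.0000 vs cont=0.2652 → 0.2652 [wait]  node(5,4) S=153.3641 payoff=0.0000 vs cont=0.0000 → 0.0000 [wait]  node(5,5) S=188.2538 payoff=0.0000 vs cont=0.0000 → 0.0000 [wait]  ⇒ S*(5)=-
t_4: node(4,0) S=74.8434 payoff=11.9466 vs cont=14.3303 → 14.3303 [wait]  node(4,1) S=91.8700 payoff=0.0000 vs cont=5.6428 → 5.6428 [wait]  node(4,2) S=112.7700 payoff=0.0000 vs cont=1.3341 → 1.3341 [wait]  node(4,3) S=138.4247 payoff=0.0000 vs cont=0.1357 → 0.1357 [wait]  node(4,4) S=169.9158 payoff=0.0000 vs cont=0.0000 → 0.0000 [wait]  ⇒ S*(4)=-
t_3: node(3,0) S=82.9208 payoff=3.8692 vs cont=10.0733 → 10.0733 [wait]  node(3,1) S=101.7849 payoff=0.0000 vs cont=3.5353 → 3.5353 [wait]  node(3,2) S=124.9406 payoff=0.0000 vs cont=0.7485 → 0.7485 [wait]  node(3,3) S=153.3641 payoff=0.0000 vs cont=0.0694 → 0.0694 [wait]  ⇒ S*(3)=-
t_2: node(2,0) S=91.8700 payoff=0.0000 vs cont=6.8714 → 6.8714 [wait]  node(2,1) S=112.7700 payoff=0.0000 vs cont=2.1725 → 2.1725 [wait]  node(2,2) S=138.4247 payoff=0.0000 vs cont=0.4167 → 0.4167 [wait]  ⇒ S*(2)=-
t_1: node(1,0) S=101.7849 payoff=0.0000 vs cont=4.5712 → 4.5712 [wait]  node(1,1) S=124.9406 payoff=0.0000 vs cont=1.3140 → 1.3140 [wait]  ⇒ S*(1)=-
t_0: node(0,0) S=112.7700 payoff=0.0000 vs cont=2.9772 → 2.9772 [wait]  ⇒ S*(0)=-

price = 2.9772
boundary = - - - - - - 60.9724 67.5528 74.8434
tree:
2.9772
4.5712 1.3140
6.8714 2.1725 0.4167
10.0733 3.5353 0.7485 0.0694
14.3303 5.6428 1.3341 0.1357 0.0000
19.6605 8.7919 2.3556 0.2652 0.0000 0.0000
25.8176 13.2794 4.1118 0.5183 0.0000 0.0000 0.0000
31.7570 19.2372 7.0743 1.0130 0.0000 0.0000 0.0000 0.0000
37.1178 25.8176 11.9466 1.9797 0.0000 0.0000 0.0000 0.0000 0.0000
41.9564 31.7570 19.2372 3.8692 0.0000 0.0000 0.0000 0.0000 0.0000 0.0000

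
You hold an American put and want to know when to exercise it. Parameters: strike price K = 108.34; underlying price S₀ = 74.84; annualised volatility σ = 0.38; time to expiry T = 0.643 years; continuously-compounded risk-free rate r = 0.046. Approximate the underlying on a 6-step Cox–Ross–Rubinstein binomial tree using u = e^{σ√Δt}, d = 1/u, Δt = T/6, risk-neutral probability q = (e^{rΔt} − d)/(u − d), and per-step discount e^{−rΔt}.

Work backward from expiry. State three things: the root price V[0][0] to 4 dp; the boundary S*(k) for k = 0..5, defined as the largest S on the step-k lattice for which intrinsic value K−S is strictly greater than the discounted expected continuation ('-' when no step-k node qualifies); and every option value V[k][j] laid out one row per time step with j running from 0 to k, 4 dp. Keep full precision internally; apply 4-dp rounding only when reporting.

price = 33.7769
boundary = - 66.0858 74.8400 66.0858 74.8400 84.7538
tree:
33.7769
42.2542 25.2510
49.9843 33.5000 16.8776
56.8103 42.2542 24.3655 9.2157
62.8378 49.9843 33.5000 15.0570 3.1987
68.1603 56.8103 42.2542 23.5862 6.2875 0.0000
72.8602 62.8378 49.9843 33.5000 12.3592 0.0000 0.0000

params: Δt=0.10717 u=1.13247 d=0.88303 q=0.48875 e^(-rΔt)=0.99508
t_6 payoffs: 72.8602 62.8378 49.9843 33.5000 12.3592 0.0000 0.0000
t_5: node(5,0) S=40.1797 payoff=68.1603 vs cont=67.6275 → 68.1603 [stop]  node(5,1) S=51.5297 payoff=56.8103 vs cont=56.2775 → 56.8103 [stop]  node(5,2) S=66.0858 payoff=42.2542 vs cont=41.7214 → 42.2542 [stop]  node(5,3) S=84.7538 payoff=23.5862 vs cont=23.0534 → 23.5862 [stop]  node(5,4) S=108.6951 payoff=0.0000 vs cont=6.2875 → 6.2875 [wait]  node(5,5) S=139.3993 payoff=0.0000 vs cont=0.0000 → 0.0000 [wait]  ⇒ S*(5)=84.7538
t_4: node(4,0) S=45.5022 payoff=62.8378 vs cont=62.3050 → 62.8378 [stop]  node(4,1) S=58.3557 payoff=49.9843 vs cont=49.4516 → 49.9843 [stop]  node(4,2) S=74.8400 payoff=33.5000 vs cont=32.9672 → 33.5000 [stop]  node(4,3) S=95.9808 payoff=12.3592 vs cont=15.0570 → 15.0570 [wait]  node(4,4) S=123.0935 payoff=0.0000 vs cont=3.1987 → 3.1987 [wait]  ⇒ S*(4)=74.8400
t_3: node(3,0) S=51.5297 payoff=56.8103 vs cont=56.2775 → 56.8103 [stop]  node(3,1) S=66.0858 payoff=42.2542 vs cont=41.7214 → 42.2542 [stop]  node(3,2) S=84.7538 payoff=23.5862 vs cont=24.3655 → 24.3655 [wait]  node(3,3) S=108.6951 payoff=0.0000 vs cont=9.2157 → 9.2157 [wait]  ⇒ S*(3)=66.0858
t_2: node(2,0) S=58.3557 payoff=49.9843 vs cont=49.4516 → 49.9843 [stop]  node(2,1) S=74.8400 payoff=33.5000 vs cont=33.3463 → 33.5000 [stop]  node(2,2) S=95.9808 payoff=12.3592 vs cont=16.8776 → 16.8776 [wait]  ⇒ S*(2)=74.8400
t_1: node(1,0) S=66.0858 payoff=42.2542 vs cont=41.7214 → 42.2542 [stop]  node(1,1) S=84.7538 payoff=23.5862 vs cont=25.2510 → 25.2510 [wait]  ⇒ S*(1)=66.0858
t_0: node(0,0) S=74.8400 payoff=33.5000 vs cont=33.7769 → 33.7769 [wait]  ⇒ S*(0)=-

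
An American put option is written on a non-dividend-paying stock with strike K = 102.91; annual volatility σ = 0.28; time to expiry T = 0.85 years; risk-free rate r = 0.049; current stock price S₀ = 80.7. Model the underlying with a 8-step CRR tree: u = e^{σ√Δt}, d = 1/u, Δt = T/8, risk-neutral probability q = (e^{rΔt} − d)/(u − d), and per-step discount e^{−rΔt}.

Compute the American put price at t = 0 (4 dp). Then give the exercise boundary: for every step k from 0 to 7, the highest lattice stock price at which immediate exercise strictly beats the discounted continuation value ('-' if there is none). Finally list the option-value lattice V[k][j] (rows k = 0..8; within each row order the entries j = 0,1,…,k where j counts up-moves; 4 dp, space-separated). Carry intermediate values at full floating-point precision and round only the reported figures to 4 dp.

price = 22.7170
boundary = - 73.6607 67.2355 73.6607 80.7000 73.6607 80.7000 88.4120
tree:
22.7170
29.2493 16.5678
35.6745 22.4085 11.0310
41.5393 29.2493 15.9548 6.3331
46.8926 35.6745 22.2100 10.0066 2.8085
51.7788 41.5393 29.2493 15.2596 4.9764 0.7190
56.2389 46.8926 35.6745 22.2100 8.6248 1.4624 0.0000
60.3099 51.7788 41.5393 29.2493 14.4980 2.9742 0.0000 0.0000
64.0258 56.2389 46.8926 35.6745 22.2100 6.0491 0.0000 0.0000 0.0000

params: Δt=0.10625 u=1.09556 d=0.91277 q=0.50575 e^(-rΔt)=0.99481
t_8 payoffs: 64.0258 56.2389 46.8926 35.6745 22.2100 6.0491 0.0000 0.0000 0.0000
t_7: node(7,0) S=42.6001 payoff=60.3099 vs cont=59.7755 → 60.3099 [stop]  node(7,1) S=51.1312 payoff=51.7788 vs cont=51.2444 → 51.7788 [stop]  node(7,2) S=61.3707 payoff=41.5393 vs cont=41.0049 → 41.5393 [stop]  node(7,3) S=73.6607 payoff=29.2493 vs cont=28.7149 → 29.2493 [stop]  node(7,4) S=88.4120 payoff=14.4980 vs cont=13.9636 → 14.4980 [stop]  node(7,5) S=106.1173 payoff=0.0000 vs cont=2.9742 → 2.9742 [wait]  node(7,6) S=127.3683 payoff=0.0000 vs cont=0.0000 → 0.0000 [wait]  node(7,7) S=152.8750 payoff=0.0000 vs cont=0.0000 → 0.0000 [wait]  ⇒ S*(7)=88.4120
t_6: node(6,0) S=46.6711 payoff=56.2389 vs cont=55.7045 → 56.2389 [stop]  node(6,1) S=56.0174 payoff=46.8926 vs cont=46.3582 → 46.8926 [stop]  node(6,2) S=67.2355 payoff=35.6745 vs cont=35.1401 → 35.6745 [stop]  node(6,3) S=80.7000 payoff=22.2100 vs cont=21.6756 → 22.2100 [stop]  node(6,4) S=96.8609 payoff=6.0491 vs cont=8.6248 → 8.6248 [wait]  node(6,5) S=116.2582 payoff=0.0000 vs cont=1.4624 → 1.4624 [wait]  node(6,6) S=139.5400 payoff=0.0000 vs cont=0.0000 → 0.0000 [wait]  ⇒ S*(6)=80.7000
t_5: node(5,0) S=51.1312 payoff=51.7788 vs cont=51.2444 → 51.7788 [stop]  node(5,1) S=61.3707 payoff=41.5393 vs cont=41.0049 → 41.5393 [stop]  node(5,2) S=73.6607 payoff=29.2493 vs cont=28.7149 → 29.2493 [stop]  node(5,3) S=88.4120 payoff=14.4980 vs cont=15.2596 → 15.2596 [wait]  node(5,4) S=106.1173 payoff=0.0000 vs cont=4.9764 → 4.9764 [wait]  node(5,5) S=127.3683 payoff=0.0000 vs cont=0.7190 → 0.7190 [wait]  ⇒ S*(5)=73.6607
t_4: node(4,0) S=56.0174 payoff=46.8926 vs cont=46.3582 → 46.8926 [stop]  node(4,1) S=67.2355 payoff=35.6745 vs cont=35.1401 → 35.6745 [stop]  node(4,2) S=80.7000 payoff=22.2100 vs cont=22.0588 → 22.2100 [stop]  node(4,3) S=96.8609 payoff=6.0491 vs cont=10.0066 → 10.0066 [wait]  node(4,4) S=116.2582 payoff=0.0000 vs cont=2.8085 → 2.8085 [wait]  ⇒ S*(4)=80.7000
t_3: node(3,0) S=61.3707 payoff=41.5393 vs cont=41.0049 → 41.5393 [stop]  node(3,1) S=73.6607 payoff=29.2493 vs cont=28.7149 → 29.2493 [stop]  node(3,2) S=88.4120 payoff=14.4980 vs cont=15.9548 → 15.9548 [wait]  node(3,3) S=106.1173 payoff=0.0000 vs cont=6.3331 → 6.3331 [wait]  ⇒ S*(3)=73.6607
t_2: node(2,0) S=67.2355 payoff=35.6745 vs cont=35.1401 → 35.6745 [stop]  node(2,1) S=80.7000 payoff=22.2100 vs cont=22.4085 → 22.4085 [wait]  node(2,2) S=96.8609 payoff=6.0491 vs cont=11.0310 → 11.0310 [wait]  ⇒ S*(2)=67.2355
t_1: node(1,0) S=73.6607 payoff=29.2493 vs cont=28.8148 → 29.2493 [stop]  node(1,1) S=88.4120 payoff=14.4980 vs cont=16.5678 → 16.5678 [wait]  ⇒ S*(1)=73.6607
t_0: node(0,0) S=80.7000 payoff=22.2100 vs cont=22.7170 → 22.7170 [wait]  ⇒ S*(0)=-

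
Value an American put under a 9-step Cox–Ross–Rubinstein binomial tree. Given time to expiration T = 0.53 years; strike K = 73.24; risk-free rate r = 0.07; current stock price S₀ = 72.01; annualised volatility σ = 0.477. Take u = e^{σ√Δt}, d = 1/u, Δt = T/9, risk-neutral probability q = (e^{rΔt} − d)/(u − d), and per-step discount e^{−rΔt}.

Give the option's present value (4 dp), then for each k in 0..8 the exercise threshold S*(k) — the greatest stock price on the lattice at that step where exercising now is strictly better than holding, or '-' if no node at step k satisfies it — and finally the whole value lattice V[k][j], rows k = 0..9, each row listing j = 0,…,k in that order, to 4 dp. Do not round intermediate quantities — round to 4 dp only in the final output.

price = 9.6491
boundary = - - - - 45.3219 50.8838 45.3219 50.8838 57.1282
tree:
9.6491
13.1837 6.0353
17.4959 8.7871 3.2096
22.4849 12.4281 5.0550 1.3074
27.9181 16.9950 7.7587 2.2712 0.3109
32.8720 22.3562 11.5338 3.8778 0.6109 0.0000
37.2845 27.9181 16.4704 6.4704 1.2002 0.0000 0.0000
41.2146 32.8720 22.3562 10.4564 2.3579 0.0000 0.0000 0.0000
44.7152 37.2845 27.9181 16.1118 4.6325 0.0000 0.0000 0.0000 0.0000
47.8331 41.2146 32.8720 22.3562 9.1011 0.0000 0.0000 0.0000 0.0000 0.0000

Δt=0.05889, u=1.12272, d=0.89069, q=0.48890, disc=e^(-rΔt)=0.99589
k=9 terminal: V=max(K-S,0) → 47.8331 41.2146 32.8720 22.3562 9.1011 0.0000 0.0000 0.0000 0.0000 0.0000
k=8: j=0 S=28.5248 intr=44.7152 cont=44.4139 V=44.7152[EX]; j=1 S=35.9555 intr=37.2845 cont=36.9832 V=37.2845[EX]; j=2 S=45.3219 intr=27.9181 cont=27.6168 V=27.9181[EX]; j=3 S=57.1282 intr=16.1118 cont=15.8105 V=16.1118[EX]; j=4 S=72.0100 intr=1.2300 cont=4.6325 V=4.6325[hold]; j=5 S=90.7685 intr=0.0000 cont=0.0000 V=0.0000[hold]; j=6 S=114.4136 intr=0.0000 cont=0.0000 V=0.0000[hold]; j=7 S=144.2182 intr=0.0000 cont=0.0000 V=0.0000[hold]; j=8 S=181.7869 intr=0.0000 cont=0.0000 V=0.0000[hold]  S*(8)=57.1282
k=7: j=0 S=32.0254 intr=41.2146 cont=40.9133 V=41.2146[EX]; j=1 S=40.3680 intr=32.8720 cont=32.5708 V=32.8720[EX]; j=2 S=50.8838 intr=22.3562 cont=22.0550 V=22.3562[EX]; j=3 S=64.1389 intr=9.1011 cont=10.4564 V=10.4564[hold]; j=4 S=80.8470 intr=0.0000 cont=2.3579 V=2.3579[hold]; j=5 S=101.9076 intr=0.0000 cont=0.0000 V=0.0000[hold]; j=6 S=128.4544 intr=0.0000 cont=0.0000 V=0.0000[hold]; j=7 S=161.9166 intr=0.0000 cont=0.0000 V=0.0000[hold]  S*(7)=50.8838
k=6: j=0 S=35.9555 intr=37.2845 cont=36.9832 V=37.2845[EX]; j=1 S=45.3219 intr=27.9181 cont=27.6168 V=27.9181[EX]; j=2 S=57.1282 intr=16.1118 cont=16.4704 V=16.4704[hold]; j=3 S=72.0100 intr=1.2300 cont=6.4704 V=6.4704[hold]; j=4 S=90.7685 intr=0.0000 cont=1.2002 V=1.2002[hold]; j=5 S=114.4136 intr=0.0000 cont=0.0000 V=0.0000[hold]; j=6 S=144.2182 intr=0.0000 cont=0.0000 V=0.0000[hold]  S*(6)=45.3219
k=5: j=0 S=40.3680 intr=32.8720 cont=32.5708 V=32.8720[EX]; j=1 S=50.8838 intr=22.3562 cont=22.2295 V=22.3562[EX]; j=2 S=64.1389 intr=9.1011 cont=11.5338 V=11.5338[hold]; j=3 S=80.8470 intr=0.0000 cont=3.8778 V=3.8778[hold]; j=4 S=101.9076 intr=0.0000 cont=0.6109 V=0.6109[hold]; j=5 S=128.4544 intr=0.0000 cont=0.0000 V=0.0000[hold]  S*(5)=50.8838
k=4: j=0 S=45.3219 intr=27.9181 cont=27.6168 V=27.9181[EX]; j=1 S=57.1282 intr=16.1118 cont=16.9950 V=16.9950[hold]; j=2 S=72.0100 intr=1.2300 cont=7.7587 V=7.7587[hold]; j=3 S=90.7685 intr=0.0000 cont=2.2712 V=2.2712[hold]; j=4 S=114.4136 intr=0.0000 cont=0.3109 V=0.3109[hold]  S*(4)=45.3219
k=3: j=0 S=50.8838 intr=22.3562 cont=22.4849 V=22.4849[hold]; j=1 S=64.1389 intr=9.1011 cont=12.4281 V=12.4281[hold]; j=2 S=80.8470 intr=0.0000 cont=5.0550 V=5.0550[hold]; j=3 S=101.9076 intr=0.0000 cont=1.3074 V=1.3074[hold]  S*(3)=-
k=2: j=0 S=57.1282 intr=16.1118 cont=17.4959 V=17.4959[hold]; j=1 S=72.0100 intr=1.2300 cont=8.7871 V=8.7871[hold]; j=2 S=90.7685 intr=0.0000 cont=3.2096 V=3.2096[hold]  S*(2)=-
k=1: j=0 S=64.1389 intr=9.1011 cont=13.1837 V=13.1837[hold]; j=1 S=80.8470 intr=0.0000 cont=6.0353 V=6.0353[hold]  S*(1)=-
k=0: j=0 S=72.0100 intr=1.2300 cont=9.6491 V=9.6491[hold]  S*(0)=-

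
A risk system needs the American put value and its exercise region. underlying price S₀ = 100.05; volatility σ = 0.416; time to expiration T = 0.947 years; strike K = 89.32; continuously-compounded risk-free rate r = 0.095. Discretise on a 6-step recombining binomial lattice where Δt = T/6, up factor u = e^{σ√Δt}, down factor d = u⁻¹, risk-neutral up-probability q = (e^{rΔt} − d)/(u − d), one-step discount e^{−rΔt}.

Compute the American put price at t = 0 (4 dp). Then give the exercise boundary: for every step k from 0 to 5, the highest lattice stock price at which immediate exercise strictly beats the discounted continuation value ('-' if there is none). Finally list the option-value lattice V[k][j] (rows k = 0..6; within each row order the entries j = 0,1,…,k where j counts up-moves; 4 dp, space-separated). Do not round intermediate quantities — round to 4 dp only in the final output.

price = 7.9129
boundary = - - - 60.9383 51.6553 60.9383
tree:
7.9129
12.5575 3.5841
19.2743 6.3308 0.9914
28.3817 10.8986 2.0300 0.0000
37.6647 18.0887 4.1569 0.0000 0.0000
45.5336 28.3817 8.5121 0.0000 0.0000 0.0000
52.2038 37.6647 17.4304 0.0000 0.0000 0.0000 0.0000

Δt=0.15783  u=1.17971  d=0.84767  q=0.50427  discount=0.98512
step 6 (expiry): payoffs max(K−S,0) = 52.2038 37.6647 17.4304 0.0000 0.0000 0.0000 0.0000
step 5: (k=5,j=0): S=43.7864, (K−S)⁺=45.5336, hold=44.2043 ⇒ V=45.5336 exercise | (k=5,j=1): S=60.9383, (K−S)⁺=28.3817, hold=27.0524 ⇒ V=28.3817 exercise | (k=5,j=2): S=84.8089, (K−S)⁺=4.5111, hold=8.5121 ⇒ V=8.5121 continue | (k=5,j=3): S=118.0301, (K−S)⁺=0.0000, hold=0.0000 ⇒ V=0.0000 continue | (k=5,j=4): S=164.2646, (K−S)⁺=0.0000, hold=0.0000 ⇒ V=0.0000 continue | (k=5,j=5): S=228.6100, (K−S)⁺=0.0000, hold=0.0000 ⇒ V=0.0000 continue  boundary S*=60.9383
step 4: (k=4,j=0): S=51.6553, (K−S)⁺=37.6647, hold=36.3354 ⇒ V=37.6647 exercise | (k=4,j=1): S=71.8896, (K−S)⁺=17.4304, hold=18.0887 ⇒ V=18.0887 continue | (k=4,j=2): S=100.0500, (K−S)⁺=0.0000, hold=4.1569 ⇒ V=4.1569 continue | (k=4,j=3): S=139.2414, (K−S)⁺=0.0000, hold=0.0000 ⇒ V=0.0000 continue | (k=4,j=4): S=193.7848, (K−S)⁺=0.0000, hold=0.0000 ⇒ V=0.0000 continue  boundary S*=51.6553
step 3: (k=3,j=0): S=60.9383, (K−S)⁺=28.3817, hold=27.3795 ⇒ V=28.3817 exercise | (k=3,j=1): S=84.8089, (K−S)⁺=4.5111, hold=10.8986 ⇒ V=10.8986 continue | (k=3,j=2): S=118.0301, (K−S)⁺=0.0000, hold=2.0300 ⇒ V=2.0300 continue | (k=3,j=3): S=164.2646, (K−S)⁺=0.0000, hold=0.0000 ⇒ V=0.0000 continue  boundary S*=60.9383
step 2: (k=2,j=0): S=71.8896, (K−S)⁺=17.4304, hold=19.2743 ⇒ V=19.2743 continue | (k=2,j=1): S=100.0500, (K−S)⁺=0.0000, hold=6.3308 ⇒ V=6.3308 continue | (k=2,j=2): S=139.2414, (K−S)⁺=0.0000, hold=0.9914 ⇒ V=0.9914 continue  boundary S*=-
step 1: (k=1,j=0): S=84.8089, (K−S)⁺=4.5111, hold=12.5575 ⇒ V=12.5575 continue | (k=1,j=1): S=118.0301, (K−S)⁺=0.0000, hold=3.5841 ⇒ V=3.5841 continue  boundary S*=-
step 0: (k=0,j=0): S=100.0500, (K−S)⁺=0.0000, hold=7.9129 ⇒ V=7.9129 continue  boundary S*=-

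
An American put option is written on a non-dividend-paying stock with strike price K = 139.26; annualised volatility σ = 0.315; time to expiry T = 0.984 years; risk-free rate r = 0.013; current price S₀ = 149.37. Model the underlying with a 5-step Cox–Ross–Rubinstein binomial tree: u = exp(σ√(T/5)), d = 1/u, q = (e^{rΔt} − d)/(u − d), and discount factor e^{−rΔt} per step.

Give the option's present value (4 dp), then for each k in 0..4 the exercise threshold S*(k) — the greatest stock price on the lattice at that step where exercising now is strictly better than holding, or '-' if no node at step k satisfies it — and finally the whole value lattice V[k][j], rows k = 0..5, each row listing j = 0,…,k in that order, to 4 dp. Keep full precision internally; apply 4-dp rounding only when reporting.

price = 13.1169
boundary = - - - 98.2194 112.9500
tree:
13.1169
19.8608 5.7117
29.1478 9.6730 1.3513
41.0406 16.1214 2.5768 0.0000
53.8500 26.3100 4.9138 0.0000 0.0000
64.9888 41.0406 9.3703 0.0000 0.0000 0.0000

params: Δt=0.19680 u=1.14998 d=0.86958 q=0.47426 e^(-rΔt)=0.99744
t_5 payoffs: 64.9888 41.0406 9.3703 0.0000 0.0000 0.0000
t_4: node(4,0) S=85.4100 payoff=53.8500 vs cont=53.4942 → 53.8500 [stop]  node(4,1) S=112.9500 payoff=26.3100 vs cont=25.9542 → 26.3100 [stop]  node(4,2) S=149.3700 payoff=0.0000 vs cont=4.9138 → 4.9138 [wait]  node(4,3) S=197.5335 payoff=0.0000 vs cont=0.0000 → 0.0000 [wait]  node(4,4) S=261.2269 payoff=0.0000 vs cont=0.0000 → 0.0000 [wait]  ⇒ S*(4)=112.9500
t_3: node(3,0) S=98.2194 payoff=41.0406 vs cont=40.6847 → 41.0406 [stop]  node(3,1) S=129.8897 payoff=9.3703 vs cont=16.1214 → 16.1214 [wait]  node(3,2) S=171.7719 payoff=0.0000 vs cont=2.5768 → 2.5768 [wait]  node(3,3) S=227.1587 payoff=0.0000 vs cont=0.0000 → 0.0000 [wait]  ⇒ S*(3)=98.2194
t_2: node(2,0) S=112.9500 payoff=26.3100 vs cont=29.1478 → 29.1478 [wait]  node(2,1) S=149.3700 payoff=0.0000 vs cont=9.6730 → 9.6730 [wait]  node(2,2) S=197.5335 payoff=0.0000 vs cont=1.3513 → 1.3513 [wait]  ⇒ S*(2)=-
t_1: node(1,0) S=129.8897 payoff=9.3703 vs cont=19.8608 → 19.8608 [wait]  node(1,1) S=171.7719 payoff=0.0000 vs cont=5.7117 → 5.7117 [wait]  ⇒ S*(1)=-
t_0: node(0,0) S=149.3700 payoff=0.0000 vs cont=13.1169 → 13.1169 [wait]  ⇒ S*(0)=-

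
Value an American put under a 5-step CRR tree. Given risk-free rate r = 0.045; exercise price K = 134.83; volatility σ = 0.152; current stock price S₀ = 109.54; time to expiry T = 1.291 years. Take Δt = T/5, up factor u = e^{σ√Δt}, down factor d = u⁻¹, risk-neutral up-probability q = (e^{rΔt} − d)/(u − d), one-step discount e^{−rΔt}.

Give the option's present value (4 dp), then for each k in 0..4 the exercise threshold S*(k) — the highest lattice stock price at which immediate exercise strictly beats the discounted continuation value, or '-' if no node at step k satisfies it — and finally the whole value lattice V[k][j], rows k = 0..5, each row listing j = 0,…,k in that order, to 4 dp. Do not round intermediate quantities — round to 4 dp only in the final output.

params: Δt=0.25820 u=1.08030 d=0.92567 q=0.55628 e^(-rΔt)=0.98845
t_5 payoffs: 60.3815 47.9454 33.4320 16.4942 0.0000 0.0000
t_4: node(4,0) S=80.4266 payoff=54.4034 vs cont=52.8459 → 54.4034 [stop]  node(4,1) S=93.8612 payoff=40.9688 vs cont=39.4113 → 40.9688 [stop]  node(4,2) S=109.5400 payoff=25.2900 vs cont=23.7325 → 25.2900 [stop]  node(4,3) S=127.8378 payoff=6.9922 vs cont=7.2343 → 7.2343 [wait]  node(4,4) S=149.1922 payoff=0.0000 vs cont=0.0000 → 0.0000 [wait]  ⇒ S*(4)=109.5400
t_3: node(3,0) S=86.8846 payoff=47.9454 vs cont=46.3879 → 47.9454 [stop]  node(3,1) S=101.3980 payoff=33.4320 vs cont=31.8745 → 33.4320 [stop]  node(3,2) S=118.3358 payoff=16.4942 vs cont=15.0698 → 16.4942 [stop]  node(3,3) S=138.1029 payoff=0.0000 vs cont=3.1729 → 3.1729 [wait]  ⇒ S*(3)=118.3358
t_2: node(2,0) S=93.8612 payoff=40.9688 vs cont=39.4113 → 40.9688 [stop]  node(2,1) S=109.5400 payoff=25.2900 vs cont=23.7325 → 25.2900 [stop]  node(2,2) S=127.8378 payoff=6.9922 vs cont=8.9789 → 8.9789 [wait]  ⇒ S*(2)=109.5400
t_1: node(1,0) S=101.3980 payoff=33.4320 vs cont=31.8745 → 33.4320 [stop]  node(1,1) S=118.3358 payoff=16.4942 vs cont=16.0291 → 16.4942 [stop]  ⇒ S*(1)=118.3358
t_0: node(0,0) S=109.5400 payoff=25.2900 vs cont=23.7325 → 25.2900 [stop]  ⇒ S*(0)=109.5400

price = 25.2900
boundary = 109.5400 118.3358 109.5400 118.3358 109.5400
tree:
25.2900
33.4320 16.4942
40.9688 25.2900 8.9789
47.9454 33.4320 16.4942 3.1729
54.4034 40.9688 25.2900 7.2343 0.0000
60.3815 47.9454 33.4320 16.4942 0.0000 0.0000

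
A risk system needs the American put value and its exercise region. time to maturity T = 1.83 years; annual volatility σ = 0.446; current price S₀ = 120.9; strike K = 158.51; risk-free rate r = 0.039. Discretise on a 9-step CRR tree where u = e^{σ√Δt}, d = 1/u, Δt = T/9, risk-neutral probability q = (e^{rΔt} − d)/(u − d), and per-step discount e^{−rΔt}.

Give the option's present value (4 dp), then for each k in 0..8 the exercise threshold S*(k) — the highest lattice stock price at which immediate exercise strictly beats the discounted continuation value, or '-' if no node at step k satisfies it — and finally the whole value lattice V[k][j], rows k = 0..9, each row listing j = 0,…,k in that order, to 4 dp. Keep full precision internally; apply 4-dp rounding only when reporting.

price = 49.6505
boundary = - - 80.8616 66.1302 80.8616 66.1302 80.8616 98.8745 120.9000
tree:
49.6505
62.9873 35.4259
77.6484 47.4926 22.3948
92.3798 61.7651 32.1743 11.7266
104.4273 77.6484 44.8692 18.3786 4.4108
114.2801 92.3798 60.3463 28.1457 7.6565 0.8190
122.3379 104.4273 77.6484 41.8234 13.1713 1.5563 0.0000
128.9277 114.2801 92.3798 59.6355 22.4103 2.9573 0.0000 0.0000
134.3170 122.3379 104.4273 77.6484 37.6100 5.6194 0.0000 0.0000 0.0000
138.7245 128.9277 114.2801 92.3798 59.6355 10.6780 0.0000 0.0000 0.0000 0.0000

params: Δt=0.20333 u=1.22276 d=0.81782 q=0.46955 e^(-rΔt)=0.99210
t_9 payoffs: 138.7245 128.9277 114.2801 92.3798 59.6355 10.6780 0.0000 0.0000 0.0000 0.0000
t_8: node(8,0) S=24.1930 payoff=134.3170 vs cont=133.0650 → 134.3170 [stop]  node(8,1) S=36.1721 payoff=122.3379 vs cont=121.0859 → 122.3379 [stop]  node(8,2) S=54.0827 payoff=104.4273 vs cont=103.1753 → 104.4273 [stop]  node(8,3) S=80.8616 payoff=77.6484 vs cont=76.3964 → 77.6484 [stop]  node(8,4) S=120.9000 payoff=37.6100 vs cont=36.3580 → 37.6100 [stop]  node(8,5) S=180.7634 payoff=0.0000 vs cont=5.6194 → 5.6194 [wait]  node(8,6) S=270.2680 payoff=0.0000 vs cont=0.0000 → 0.0000 [wait]  node(8,7) S=404.0906 payoff=0.0000 vs cont=0.0000 → 0.0000 [wait]  node(8,8) S=604.1751 payoff=0.0000 vs cont=0.0000 → 0.0000 [wait]  ⇒ S*(8)=120.9000
t_7: node(7,0) S=29.5823 payoff=128.9277 vs cont=127.6757 → 128.9277 [stop]  node(7,1) S=44.2299 payoff=114.2801 vs cont=113.0281 → 114.2801 [stop]  node(7,2) S=66.1302 payoff=92.3798 vs cont=91.1277 → 92.3798 [stop]  node(7,3) S=98.8745 payoff=59.6355 vs cont=58.3835 → 59.6355 [stop]  node(7,4) S=147.8320 payoff=10.6780 vs cont=22.4103 → 22.4103 [wait]  node(7,5) S=221.0306 payoff=0.0000 vs cont=2.9573 → 2.9573 [wait]  node(7,6) S=330.4735 payoff=0.0000 vs cont=0.0000 → 0.0000 [wait]  node(7,7) S=494.1067 payoff=0.0000 vs cont=0.0000 → 0.0000 [wait]  ⇒ S*(7)=98.8745
t_6: node(6,0) S=36.1721 payoff=122.3379 vs cont=121.0859 → 122.3379 [stop]  node(6,1) S=54.0827 payoff=104.4273 vs cont=103.1753 → 104.4273 [stop]  node(6,2) S=80.8616 payoff=77.6484 vs cont=76.3964 → 77.6484 [stop]  node(6,3) S=120.9000 payoff=37.6100 vs cont=41.8234 → 41.8234 [wait]  node(6,4) S=180.7634 payoff=0.0000 vs cont=13.1713 → 13.1713 [wait]  node(6,5) S=270.2680 payoff=0.0000 vs cont=1.5563 → 1.5563 [wait]  node(6,6) S=404.0906 payoff=0.0000 vs cont=0.0000 → 0.0000 [wait]  ⇒ S*(6)=80.8616
t_5: node(5,0) S=44.2299 payoff=114.2801 vs cont=113.0281 → 114.2801 [stop]  node(5,1) S=66.1302 payoff=92.3798 vs cont=91.1277 → 92.3798 [stop]  node(5,2) S=98.8745 payoff=59.6355 vs cont=60.3463 → 60.3463 [wait]  node(5,3) S=147.8320 payoff=10.6780 vs cont=28.1457 → 28.1457 [wait]  node(5,4) S=221.0306 payoff=0.0000 vs cont=7.6565 → 7.6565 [wait]  node(5,5) S=330.4735 payoff=0.0000 vs cont=0.8190 → 0.8190 [wait]  ⇒ S*(5)=66.1302
t_4: node(4,0) S=54.0827 payoff=104.4273 vs cont=103.1753 → 104.4273 [stop]  node(4,1) S=80.8616 payoff=77.6484 vs cont=76.7275 → 77.6484 [stop]  node(4,2) S=120.9000 payoff=37.6100 vs cont=44.8692 → 44.8692 [wait]  node(4,3) S=180.7634 payoff=0.0000 vs cont=18.3786 → 18.3786 [wait]  node(4,4) S=270.2680 payoff=0.0000 vs cont=4.4108 → 4.4108 [wait]  ⇒ S*(4)=80.8616
t_3: node(3,0) S=66.1302 payoff=92.3798 vs cont=91.1277 → 92.3798 [stop]  node(3,1) S=98.8745 payoff=59.6355 vs cont=61.7651 → 61.7651 [wait]  node(3,2) S=147.8320 payoff=10.6780 vs cont=32.1743 → 32.1743 [wait]  node(3,3) S=221.0306 payoff=0.0000 vs cont=11.7266 → 11.7266 [wait]  ⇒ S*(3)=66.1302
t_2: node(2,0) S=80.8616 payoff=77.6484 vs cont=77.3885 → 77.6484 [stop]  node(2,1) S=120.9000 payoff=37.6100 vs cont=47.4926 → 47.4926 [wait]  node(2,2) S=180.7634 payoff=0.0000 vs cont=22.3948 → 22.3948 [wait]  ⇒ S*(2)=80.8616
t_1: node(1,0) S=98.8745 payoff=59.6355 vs cont=62.9873 → 62.9873 [wait]  node(1,1) S=147.8320 payoff=10.6780 vs cont=35.4259 → 35.4259 [wait]  ⇒ S*(1)=-
t_0: node(0,0) S=120.9000 payoff=37.6100 vs cont=49.6505 → 49.6505 [wait]  ⇒ S*(0)=-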